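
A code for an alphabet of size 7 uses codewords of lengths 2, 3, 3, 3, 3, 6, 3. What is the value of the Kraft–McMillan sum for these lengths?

With common denominator 2^6 = 64: Σ 2^(−ℓᵢ) = 16/64 + 8/64 + 8/64 + 8/64 + 8/64 + 1/64 + 8/64 = 57/64 = 0.890625.

0.890625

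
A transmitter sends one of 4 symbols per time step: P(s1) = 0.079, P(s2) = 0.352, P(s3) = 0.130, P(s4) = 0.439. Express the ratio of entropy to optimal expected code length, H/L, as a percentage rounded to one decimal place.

Entropy H = −Σ p log₂ p ≈ 1.7236 bits.
Huffman merges: 79/1000+13/100→209/1000; 209/1000+44/125→561/1000; 439/1000+561/1000→1. L = 177/100 ≈ 1.7700.
Efficiency = H/L = 1.7236/1.7700 = 97.4%.

97.4%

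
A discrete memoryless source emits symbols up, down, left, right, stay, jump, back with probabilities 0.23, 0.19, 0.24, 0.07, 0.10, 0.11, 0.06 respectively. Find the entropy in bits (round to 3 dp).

2.632 bits

H = −Σ pᵢ log₂ pᵢ.
−0.23·log₂(0.23) = 0.4877
−0.19·log₂(0.19) = 0.4552
−0.24·log₂(0.24) = 0.4941
−0.07·log₂(0.07) = 0.2686
−0.10·log₂(0.10) = 0.3322
−0.11·log₂(0.11) = 0.3503
−0.06·log₂(0.06) = 0.2435
Sum ≈ 2.6316 → 2.632 bits.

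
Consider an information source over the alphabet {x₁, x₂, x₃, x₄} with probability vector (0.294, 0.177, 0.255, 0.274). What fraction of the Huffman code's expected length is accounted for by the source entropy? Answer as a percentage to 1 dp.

98.8%

Entropy H = −Σ p log₂ p ≈ 1.9759 bits.
Huffman merges: 177/1000+51/200→54/125; 137/500+147/500→71/125; 54/125+71/125→1. L = 2 ≈ 2.0000.
Efficiency = H/L = 1.9759/2.0000 = 98.8%.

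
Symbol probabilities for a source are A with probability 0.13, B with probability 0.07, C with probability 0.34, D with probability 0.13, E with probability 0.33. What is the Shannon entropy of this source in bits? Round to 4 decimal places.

H = −Σ pᵢ log₂ pᵢ.
−0.13·log₂(0.13) = 0.3826
−0.07·log₂(0.07) = 0.2686
−0.34·log₂(0.34) = 0.5292
−0.13·log₂(0.13) = 0.3826
−0.33·log₂(0.33) = 0.5278
Sum ≈ 2.0908 → 2.0908 bits.

2.0908 bits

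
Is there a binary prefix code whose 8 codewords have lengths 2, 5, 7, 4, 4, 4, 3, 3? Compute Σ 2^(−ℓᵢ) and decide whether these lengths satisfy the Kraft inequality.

With common denominator 2^7 = 128: Σ 2^(−ℓᵢ) = 32/128 + 4/128 + 1/128 + 8/128 + 8/128 + 8/128 + 16/128 + 16/128 = 93/128 = 0.7265625.
Kraft's inequality requires Σ ≤ 1; here Σ = 0.7265625 ≤ 1, so such a prefix code exists.

0.7265625; yes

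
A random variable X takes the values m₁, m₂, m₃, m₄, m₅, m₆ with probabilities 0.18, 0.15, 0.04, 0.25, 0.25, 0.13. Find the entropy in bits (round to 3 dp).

2.424 bits

H = −Σ pᵢ log₂ pᵢ.
−0.18·log₂(0.18) = 0.4453
−0.15·log₂(0.15) = 0.4105
−0.04·log₂(0.04) = 0.1858
−0.25·log₂(0.25) = 0.5000
−0.25·log₂(0.25) = 0.5000
−0.13·log₂(0.13) = 0.3826
Sum ≈ 2.4243 → 2.424 bits.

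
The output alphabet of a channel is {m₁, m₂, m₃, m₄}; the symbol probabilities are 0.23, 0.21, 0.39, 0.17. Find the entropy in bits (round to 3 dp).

H = −Σ pᵢ log₂ pᵢ.
−0.23·log₂(0.23) = 0.4877
−0.21·log₂(0.21) = 0.4728
−0.39·log₂(0.39) = 0.5298
−0.17·log₂(0.17) = 0.4346
Sum ≈ 1.9249 → 1.925 bits.

1.925 bits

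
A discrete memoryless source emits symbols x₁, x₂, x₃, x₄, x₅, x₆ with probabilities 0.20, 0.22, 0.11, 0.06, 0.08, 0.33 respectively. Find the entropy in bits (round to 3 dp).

2.358 bits

H = −Σ pᵢ log₂ pᵢ.
−0.20·log₂(0.20) = 0.4644
−0.22·log₂(0.22) = 0.4806
−0.11·log₂(0.11) = 0.3503
−0.06·log₂(0.06) = 0.2435
−0.08·log₂(0.08) = 0.2915
−0.33·log₂(0.33) = 0.5278
Sum ≈ 2.3581 → 2.358 bits.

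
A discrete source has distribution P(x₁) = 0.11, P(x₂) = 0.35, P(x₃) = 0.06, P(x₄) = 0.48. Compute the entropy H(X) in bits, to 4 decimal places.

H = −Σ pᵢ log₂ pᵢ.
−0.11·log₂(0.11) = 0.3503
−0.35·log₂(0.35) = 0.5301
−0.06·log₂(0.06) = 0.2435
−0.48·log₂(0.48) = 0.5083
Sum ≈ 1.6322 → 1.6322 bits.

1.6322 bits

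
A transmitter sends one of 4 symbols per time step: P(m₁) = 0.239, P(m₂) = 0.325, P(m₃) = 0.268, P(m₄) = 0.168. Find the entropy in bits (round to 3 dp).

1.962 bits

H = −Σ pᵢ log₂ pᵢ.
−0.239·log₂(0.239) = 0.4935
−0.325·log₂(0.325) = 0.5270
−0.268·log₂(0.268) = 0.5091
−0.168·log₂(0.168) = 0.4323
Sum ≈ 1.9620 → 1.962 bits.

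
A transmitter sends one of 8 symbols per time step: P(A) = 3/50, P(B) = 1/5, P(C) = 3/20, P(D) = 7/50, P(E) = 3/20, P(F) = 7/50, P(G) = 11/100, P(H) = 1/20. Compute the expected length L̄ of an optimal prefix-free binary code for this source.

Repeatedly combine the two least-probable nodes; the expected code length is the sum of the merged weights.
merge 1/20 + 3/50 → 11/100
merge 11/100 + 11/100 → 11/50
merge 7/50 + 7/50 → 7/25
merge 3/20 + 3/20 → 3/10
merge 1/5 + 11/50 → 21/50
merge 7/25 + 3/10 → 29/50
merge 21/50 + 29/50 → 1
L = 11/100 + 11/50 + 7/25 + 3/10 + 21/50 + 29/50 + 1 = 291/100 = 2.91 bits/symbol.

2.91 bits/symbol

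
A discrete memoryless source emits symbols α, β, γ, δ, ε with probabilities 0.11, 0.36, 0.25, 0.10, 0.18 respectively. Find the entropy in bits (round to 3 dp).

2.158 bits

H = −Σ pᵢ log₂ pᵢ.
−0.11·log₂(0.11) = 0.3503
−0.36·log₂(0.36) = 0.5306
−0.25·log₂(0.25) = 0.5000
−0.10·log₂(0.10) = 0.3322
−0.18·log₂(0.18) = 0.4453
Sum ≈ 2.1584 → 2.158 bits.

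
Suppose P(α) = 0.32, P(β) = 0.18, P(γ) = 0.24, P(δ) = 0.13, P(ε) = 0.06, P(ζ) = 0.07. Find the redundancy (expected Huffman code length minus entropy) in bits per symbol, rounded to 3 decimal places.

Entropy H = −Σ p log₂ p ≈ 2.3602 bits.
Huffman merges: 3/50+7/100→13/100; 13/100+13/100→13/50; 9/50+6/25→21/50; 13/50+8/25→29/50; 21/50+29/50→1. L = 239/100 ≈ 2.3900.
L − H = 2.3900 − 2.3602 = 0.030 bits.

0.030 bits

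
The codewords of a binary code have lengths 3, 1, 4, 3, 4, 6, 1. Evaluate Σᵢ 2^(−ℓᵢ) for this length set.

1.390625

With common denominator 2^6 = 64: Σ 2^(−ℓᵢ) = 8/64 + 32/64 + 4/64 + 8/64 + 4/64 + 1/64 + 32/64 = 89/64 = 1.390625.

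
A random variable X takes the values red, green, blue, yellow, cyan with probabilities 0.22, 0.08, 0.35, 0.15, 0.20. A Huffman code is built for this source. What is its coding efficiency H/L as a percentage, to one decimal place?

97.6%

Entropy H = −Σ p log₂ p ≈ 2.1771 bits.
Huffman merges: 2/25+3/20→23/100; 1/5+11/50→21/50; 23/100+7/20→29/50; 21/50+29/50→1. L = 223/100 ≈ 2.2300.
Efficiency = H/L = 2.1771/2.2300 = 97.6%.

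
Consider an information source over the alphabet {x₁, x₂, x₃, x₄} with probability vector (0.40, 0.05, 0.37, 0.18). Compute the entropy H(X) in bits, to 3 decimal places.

H = −Σ pᵢ log₂ pᵢ.
−0.40·log₂(0.40) = 0.5288
−0.05·log₂(0.05) = 0.2161
−0.37·log₂(0.37) = 0.5307
−0.18·log₂(0.18) = 0.4453
Sum ≈ 1.7209 → 1.721 bits.

1.721 bits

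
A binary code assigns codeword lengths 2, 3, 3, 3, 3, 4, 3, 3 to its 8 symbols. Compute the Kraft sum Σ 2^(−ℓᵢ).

1.0625

With common denominator 2^4 = 16: Σ 2^(−ℓᵢ) = 4/16 + 2/16 + 2/16 + 2/16 + 2/16 + 1/16 + 2/16 + 2/16 = 17/16 = 1.0625.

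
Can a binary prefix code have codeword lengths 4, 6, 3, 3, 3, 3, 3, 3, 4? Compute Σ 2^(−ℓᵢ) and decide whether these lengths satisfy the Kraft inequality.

0.890625; yes

With common denominator 2^6 = 64: Σ 2^(−ℓᵢ) = 4/64 + 1/64 + 8/64 + 8/64 + 8/64 + 8/64 + 8/64 + 8/64 + 4/64 = 57/64 = 0.890625.
Kraft's inequality requires Σ ≤ 1; here Σ = 0.890625 ≤ 1, so such a prefix code exists.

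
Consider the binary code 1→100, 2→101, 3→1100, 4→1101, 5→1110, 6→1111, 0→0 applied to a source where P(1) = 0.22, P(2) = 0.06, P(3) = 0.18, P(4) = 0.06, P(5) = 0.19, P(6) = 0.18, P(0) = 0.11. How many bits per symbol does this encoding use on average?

3.39 bits/symbol

L̄ = Σ pᵢ·ℓᵢ = 0.22·3 + 0.06·3 + 0.18·4 + 0.06·4 + 0.19·4 + 0.18·4 + 0.11·1 = 3.39 bits/symbol.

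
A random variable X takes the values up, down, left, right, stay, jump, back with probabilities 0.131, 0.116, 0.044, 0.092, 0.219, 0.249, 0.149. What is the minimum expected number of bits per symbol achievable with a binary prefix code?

Repeatedly combine the two least-probable nodes; the expected code length is the sum of the merged weights.
merge 11/250 + 23/250 → 17/125
merge 29/250 + 131/1000 → 247/1000
merge 17/125 + 149/1000 → 57/200
merge 219/1000 + 247/1000 → 233/500
merge 249/1000 + 57/200 → 267/500
merge 233/500 + 267/500 → 1
L = 17/125 + 247/1000 + 57/200 + 233/500 + 267/500 + 1 = 667/250 = 2.668 bits/symbol.

2.668 bits/symbol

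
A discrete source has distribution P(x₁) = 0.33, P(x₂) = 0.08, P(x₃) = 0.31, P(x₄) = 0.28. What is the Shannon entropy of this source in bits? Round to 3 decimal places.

1.857 bits

H = −Σ pᵢ log₂ pᵢ.
−0.33·log₂(0.33) = 0.5278
−0.08·log₂(0.08) = 0.2915
−0.31·log₂(0.31) = 0.5238
−0.28·log₂(0.28) = 0.5142
Sum ≈ 1.8573 → 1.857 bits.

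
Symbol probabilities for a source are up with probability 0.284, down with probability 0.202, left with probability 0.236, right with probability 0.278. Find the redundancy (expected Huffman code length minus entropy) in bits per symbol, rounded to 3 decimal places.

0.013 bits

Entropy H = −Σ p log₂ p ≈ 1.9869 bits.
Huffman merges: 101/500+59/250→219/500; 139/500+71/250→281/500; 219/500+281/500→1. L = 2 ≈ 2.0000.
L − H = 2.0000 − 1.9869 = 0.013 bits.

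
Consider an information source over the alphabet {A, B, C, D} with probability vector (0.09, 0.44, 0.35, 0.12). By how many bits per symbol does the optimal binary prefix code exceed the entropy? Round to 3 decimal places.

0.039 bits

Entropy H = −Σ p log₂ p ≈ 1.7310 bits.
Huffman merges: 9/100+3/25→21/100; 21/100+7/20→14/25; 11/25+14/25→1. L = 177/100 ≈ 1.7700.
L − H = 1.7700 − 1.7310 = 0.039 bits.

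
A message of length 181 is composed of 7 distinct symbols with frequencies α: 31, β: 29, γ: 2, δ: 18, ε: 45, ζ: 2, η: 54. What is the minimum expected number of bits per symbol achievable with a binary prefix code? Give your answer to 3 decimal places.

2.425 bits/symbol

Probabilities are the counts divided by 181.
Repeatedly combine the two least-probable nodes; the expected code length is the sum of the merged weights.
merge 2/181 + 2/181 → 4/181
merge 4/181 + 18/181 → 22/181
merge 22/181 + 29/181 → 51/181
merge 31/181 + 45/181 → 76/181
merge 51/181 + 54/181 → 105/181
merge 76/181 + 105/181 → 1
L = 4/181 + 22/181 + 51/181 + 76/181 + 105/181 + 1 = 439/181 ≈ 2.425 bits/symbol.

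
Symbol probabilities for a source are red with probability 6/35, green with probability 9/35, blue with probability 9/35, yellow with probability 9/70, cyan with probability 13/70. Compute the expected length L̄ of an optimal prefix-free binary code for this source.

Repeatedly combine the two least-probable nodes; the expected code length is the sum of the merged weights.
merge 9/70 + 6/35 → 3/10
merge 13/70 + 9/35 → 31/70
merge 9/35 + 3/10 → 39/70
merge 31/70 + 39/70 → 1
L = 3/10 + 31/70 + 39/70 + 1 = 23/10 = 2.3 bits/symbol.

2.3 bits/symbol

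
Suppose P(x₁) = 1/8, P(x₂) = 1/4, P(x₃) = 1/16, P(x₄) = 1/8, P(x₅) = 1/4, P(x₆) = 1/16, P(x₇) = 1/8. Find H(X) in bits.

Each probability is a power of 1/2, so log₂(1/p) is an integer.
H = Σ p·log₂(1/p) = 1/8·3 + 1/4·2 + 1/16·4 + 1/8·3 + 1/4·2 + 1/16·4 + 1/8·3 = 2.625 bits.

2.625 bits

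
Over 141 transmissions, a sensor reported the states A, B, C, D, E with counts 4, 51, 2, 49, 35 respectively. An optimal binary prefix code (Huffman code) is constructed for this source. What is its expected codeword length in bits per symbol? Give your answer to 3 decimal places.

1.972 bits/symbol

Probabilities are the counts divided by 141.
Repeatedly combine the two least-probable nodes; the expected code length is the sum of the merged weights.
merge 2/141 + 4/141 → 2/47
merge 2/47 + 35/141 → 41/141
merge 41/141 + 49/141 → 30/47
merge 17/47 + 30/47 → 1
L = 2/47 + 41/141 + 30/47 + 1 = 278/141 ≈ 1.972 bits/symbol.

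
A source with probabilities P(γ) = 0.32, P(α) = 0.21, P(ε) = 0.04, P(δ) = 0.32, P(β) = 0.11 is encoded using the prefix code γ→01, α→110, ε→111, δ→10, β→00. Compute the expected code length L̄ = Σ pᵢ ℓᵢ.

L̄ = Σ pᵢ·ℓᵢ = 0.32·2 + 0.21·3 + 0.04·3 + 0.32·2 + 0.11·2 = 2.25 bits/symbol.

2.25 bits/symbol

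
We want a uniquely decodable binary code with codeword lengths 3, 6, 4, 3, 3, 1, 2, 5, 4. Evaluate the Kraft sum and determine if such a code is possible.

1.296875; no

With common denominator 2^6 = 64: Σ 2^(−ℓᵢ) = 8/64 + 1/64 + 4/64 + 8/64 + 8/64 + 32/64 + 16/64 + 2/64 + 4/64 = 83/64 = 1.296875.
Kraft's inequality requires Σ ≤ 1; here Σ = 1.296875 > 1, so no such prefix code exists.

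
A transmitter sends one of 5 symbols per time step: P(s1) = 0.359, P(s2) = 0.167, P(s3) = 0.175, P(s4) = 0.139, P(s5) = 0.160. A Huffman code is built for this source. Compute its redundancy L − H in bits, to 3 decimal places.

0.061 bits

Entropy H = −Σ p log₂ p ≈ 2.2206 bits.
Huffman merges: 139/1000+4/25→299/1000; 167/1000+7/40→171/500; 299/1000+171/500→641/1000; 359/1000+641/1000→1. L = 1141/500 ≈ 2.2820.
L − H = 2.2820 − 2.2206 = 0.061 bits.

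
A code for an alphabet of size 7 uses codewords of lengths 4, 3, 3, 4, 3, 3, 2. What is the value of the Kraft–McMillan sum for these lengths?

0.875

With common denominator 2^4 = 16: Σ 2^(−ℓᵢ) = 1/16 + 2/16 + 2/16 + 1/16 + 2/16 + 2/16 + 4/16 = 14/16 = 0.875.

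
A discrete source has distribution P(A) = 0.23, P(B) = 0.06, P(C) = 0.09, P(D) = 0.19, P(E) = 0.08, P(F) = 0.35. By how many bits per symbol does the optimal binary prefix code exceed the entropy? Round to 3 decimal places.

Entropy H = −Σ p log₂ p ≈ 2.3207 bits.
Huffman merges: 3/50+2/25→7/50; 9/100+7/50→23/100; 19/100+23/100→21/50; 23/100+7/20→29/50; 21/50+29/50→1. L = 237/100 ≈ 2.3700.
L − H = 2.3700 − 2.3207 = 0.049 bits.

0.049 bits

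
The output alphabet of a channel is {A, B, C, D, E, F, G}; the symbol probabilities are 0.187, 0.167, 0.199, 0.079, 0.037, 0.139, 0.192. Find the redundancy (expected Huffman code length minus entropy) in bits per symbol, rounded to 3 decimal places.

Entropy H = −Σ p log₂ p ≈ 2.6652 bits.
Huffman merges: 37/1000+79/1000→29/250; 29/250+139/1000→51/200; 167/1000+187/1000→177/500; 24/125+199/1000→391/1000; 51/200+177/500→609/1000; 391/1000+609/1000→1. L = 109/40 ≈ 2.7250.
L − H = 2.7250 − 2.6652 = 0.060 bits.

0.060 bits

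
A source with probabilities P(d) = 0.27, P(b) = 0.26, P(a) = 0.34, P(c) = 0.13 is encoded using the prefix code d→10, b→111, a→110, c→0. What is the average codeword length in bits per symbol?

2.47 bits/symbol

L̄ = Σ pᵢ·ℓᵢ = 0.27·2 + 0.26·3 + 0.34·3 + 0.13·1 = 2.47 bits/symbol.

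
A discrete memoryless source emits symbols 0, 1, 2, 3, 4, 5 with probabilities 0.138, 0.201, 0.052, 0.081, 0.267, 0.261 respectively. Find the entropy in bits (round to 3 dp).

H = −Σ pᵢ log₂ pᵢ.
−0.138·log₂(0.138) = 0.3943
−0.201·log₂(0.201) = 0.4653
−0.052·log₂(0.052) = 0.2218
−0.081·log₂(0.081) = 0.2937
−0.267·log₂(0.267) = 0.5087
−0.261·log₂(0.261) = 0.5058
Sum ≈ 2.3895 → 2.390 bits.

2.390 bits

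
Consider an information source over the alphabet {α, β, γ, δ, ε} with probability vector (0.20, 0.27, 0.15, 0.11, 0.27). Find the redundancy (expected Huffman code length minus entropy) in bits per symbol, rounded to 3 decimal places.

0.015 bits

Entropy H = −Σ p log₂ p ≈ 2.2453 bits.
Huffman merges: 11/100+3/20→13/50; 1/5+13/50→23/50; 27/100+27/100→27/50; 23/50+27/50→1. L = 113/50 ≈ 2.2600.
L − H = 2.2600 − 2.2453 = 0.015 bits.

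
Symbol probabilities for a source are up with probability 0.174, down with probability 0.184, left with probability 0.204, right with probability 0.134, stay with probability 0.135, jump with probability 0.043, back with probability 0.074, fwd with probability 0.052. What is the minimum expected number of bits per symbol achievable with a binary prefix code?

Repeatedly combine the two least-probable nodes; the expected code length is the sum of the merged weights.
merge 43/1000 + 13/250 → 19/200
merge 37/500 + 19/200 → 169/1000
merge 67/500 + 27/200 → 269/1000
merge 169/1000 + 87/500 → 343/1000
merge 23/125 + 51/250 → 97/250
merge 269/1000 + 343/1000 → 153/250
merge 97/250 + 153/250 → 1
L = 19/200 + 169/1000 + 269/1000 + 343/1000 + 97/250 + 153/250 + 1 = 719/250 = 2.876 bits/symbol.

2.876 bits/symbol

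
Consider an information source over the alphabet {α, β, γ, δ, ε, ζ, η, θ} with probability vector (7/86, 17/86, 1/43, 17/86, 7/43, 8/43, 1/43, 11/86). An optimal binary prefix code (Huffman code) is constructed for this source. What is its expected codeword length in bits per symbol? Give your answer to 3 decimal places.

2.779 bits/symbol

Repeatedly combine the two least-probable nodes; the expected code length is the sum of the merged weights.
merge 1/43 + 1/43 → 2/43
merge 2/43 + 7/86 → 11/86
merge 11/86 + 11/86 → 11/43
merge 7/43 + 8/43 → 15/43
merge 17/86 + 17/86 → 17/43
merge 11/43 + 15/43 → 26/43
merge 17/43 + 26/43 → 1
L = 2/43 + 11/86 + 11/43 + 15/43 + 17/43 + 26/43 + 1 = 239/86 ≈ 2.779 bits/symbol.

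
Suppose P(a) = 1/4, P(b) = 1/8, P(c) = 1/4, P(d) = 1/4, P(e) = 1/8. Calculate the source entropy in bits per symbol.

Each probability is a power of 1/2, so log₂(1/p) is an integer.
H = Σ p·log₂(1/p) = 1/4·2 + 1/8·3 + 1/4·2 + 1/4·2 + 1/8·3 = 2.25 bits.

2.25 bits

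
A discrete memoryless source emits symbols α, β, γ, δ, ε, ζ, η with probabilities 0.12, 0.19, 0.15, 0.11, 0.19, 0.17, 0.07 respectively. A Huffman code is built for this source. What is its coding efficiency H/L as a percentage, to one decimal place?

Entropy H = −Σ p log₂ p ≈ 2.7415 bits.
Huffman merges: 7/100+11/100→9/50; 3/25+3/20→27/100; 17/100+9/50→7/20; 19/100+19/100→19/50; 27/100+7/20→31/50; 19/50+31/50→1. L = 14/5 ≈ 2.8000.
Efficiency = H/L = 2.7415/2.8000 = 97.9%.

97.9%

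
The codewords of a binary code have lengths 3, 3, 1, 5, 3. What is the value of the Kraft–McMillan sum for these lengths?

With common denominator 2^5 = 32: Σ 2^(−ℓᵢ) = 4/32 + 4/32 + 16/32 + 1/32 + 4/32 = 29/32 = 0.90625.

0.90625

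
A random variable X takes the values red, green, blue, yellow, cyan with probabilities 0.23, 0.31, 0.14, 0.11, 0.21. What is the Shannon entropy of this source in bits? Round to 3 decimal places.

2.232 bits

H = −Σ pᵢ log₂ pᵢ.
−0.23·log₂(0.23) = 0.4877
−0.31·log₂(0.31) = 0.5238
−0.14·log₂(0.14) = 0.3971
−0.11·log₂(0.11) = 0.3503
−0.21·log₂(0.21) = 0.4728
Sum ≈ 2.2317 → 2.232 bits.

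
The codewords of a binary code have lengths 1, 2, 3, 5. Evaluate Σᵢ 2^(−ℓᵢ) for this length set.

With common denominator 2^5 = 32: Σ 2^(−ℓᵢ) = 16/32 + 8/32 + 4/32 + 1/32 = 29/32 = 0.90625.

0.90625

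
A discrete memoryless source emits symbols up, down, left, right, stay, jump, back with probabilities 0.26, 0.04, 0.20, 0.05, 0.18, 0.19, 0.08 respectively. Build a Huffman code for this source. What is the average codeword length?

Repeatedly combine the two least-probable nodes; the expected code length is the sum of the merged weights.
merge 1/25 + 1/20 → 9/100
merge 2/25 + 9/100 → 17/100
merge 17/100 + 9/50 → 7/20
merge 19/100 + 1/5 → 39/100
merge 13/50 + 7/20 → 61/100
merge 39/100 + 61/100 → 1
L = 9/100 + 17/100 + 7/20 + 39/100 + 61/100 + 1 = 261/100 = 2.61 bits/symbol.

2.61 bits/symbol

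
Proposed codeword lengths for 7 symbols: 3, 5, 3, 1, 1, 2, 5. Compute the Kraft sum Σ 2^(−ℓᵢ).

1.5625

With common denominator 2^5 = 32: Σ 2^(−ℓᵢ) = 4/32 + 1/32 + 4/32 + 16/32 + 16/32 + 8/32 + 1/32 = 50/32 = 1.5625.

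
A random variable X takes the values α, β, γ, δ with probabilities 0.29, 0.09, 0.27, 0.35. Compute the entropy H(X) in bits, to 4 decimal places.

1.8707 bits

H = −Σ pᵢ log₂ pᵢ.
−0.29·log₂(0.29) = 0.5179
−0.09·log₂(0.09) = 0.3127
−0.27·log₂(0.27) = 0.5100
−0.35·log₂(0.35) = 0.5301
Sum ≈ 1.8707 → 1.8707 bits.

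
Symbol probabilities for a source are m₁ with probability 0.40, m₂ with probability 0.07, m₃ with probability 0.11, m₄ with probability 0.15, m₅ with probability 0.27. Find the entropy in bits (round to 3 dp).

H = −Σ pᵢ log₂ pᵢ.
−0.40·log₂(0.40) = 0.5288
−0.07·log₂(0.07) = 0.2686
−0.11·log₂(0.11) = 0.3503
−0.15·log₂(0.15) = 0.4105
−0.27·log₂(0.27) = 0.5100
Sum ≈ 2.0682 → 2.068 bits.

2.068 bits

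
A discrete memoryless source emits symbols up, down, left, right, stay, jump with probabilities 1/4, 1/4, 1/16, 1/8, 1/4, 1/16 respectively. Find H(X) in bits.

Each probability is a power of 1/2, so log₂(1/p) is an integer.
H = Σ p·log₂(1/p) = 1/4·2 + 1/4·2 + 1/16·4 + 1/8·3 + 1/4·2 + 1/16·4 = 2.375 bits.

2.375 bits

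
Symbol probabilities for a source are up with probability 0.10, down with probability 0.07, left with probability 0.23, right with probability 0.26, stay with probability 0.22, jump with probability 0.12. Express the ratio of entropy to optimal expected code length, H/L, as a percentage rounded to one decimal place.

99.2%

Entropy H = −Σ p log₂ p ≈ 2.4413 bits.
Huffman merges: 7/100+1/10→17/100; 3/25+17/100→29/100; 11/50+23/100→9/20; 13/50+29/100→11/20; 9/20+11/20→1. L = 123/50 ≈ 2.4600.
Efficiency = H/L = 2.4413/2.4600 = 99.2%.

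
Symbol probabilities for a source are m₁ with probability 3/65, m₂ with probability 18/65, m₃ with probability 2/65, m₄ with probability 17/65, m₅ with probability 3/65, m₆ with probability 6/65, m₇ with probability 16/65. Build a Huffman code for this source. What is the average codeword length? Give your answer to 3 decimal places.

2.415 bits/symbol

Repeatedly combine the two least-probable nodes; the expected code length is the sum of the merged weights.
merge 2/65 + 3/65 → 1/13
merge 3/65 + 1/13 → 8/65
merge 6/65 + 8/65 → 14/65
merge 14/65 + 16/65 → 6/13
merge 17/65 + 18/65 → 7/13
merge 6/13 + 7/13 → 1
L = 1/13 + 8/65 + 14/65 + 6/13 + 7/13 + 1 = 157/65 ≈ 2.415 bits/symbol.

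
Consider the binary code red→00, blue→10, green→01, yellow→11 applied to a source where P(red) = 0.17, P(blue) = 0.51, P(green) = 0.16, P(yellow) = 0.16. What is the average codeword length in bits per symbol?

2 bits/symbol

L̄ = Σ pᵢ·ℓᵢ = 0.17·2 + 0.51·2 + 0.16·2 + 0.16·2 = 2 bits/symbol.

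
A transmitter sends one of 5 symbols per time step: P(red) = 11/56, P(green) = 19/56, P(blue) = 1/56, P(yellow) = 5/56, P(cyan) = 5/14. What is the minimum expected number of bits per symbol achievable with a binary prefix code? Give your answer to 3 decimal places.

2.054 bits/symbol

Repeatedly combine the two least-probable nodes; the expected code length is the sum of the merged weights.
merge 1/56 + 5/56 → 3/28
merge 3/28 + 11/56 → 17/56
merge 17/56 + 19/56 → 9/14
merge 5/14 + 9/14 → 1
L = 3/28 + 17/56 + 9/14 + 1 = 115/56 ≈ 2.054 bits/symbol.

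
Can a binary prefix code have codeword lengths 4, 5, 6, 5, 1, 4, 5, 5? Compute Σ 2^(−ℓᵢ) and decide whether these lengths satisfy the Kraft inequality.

0.765625; yes

With common denominator 2^6 = 64: Σ 2^(−ℓᵢ) = 4/64 + 2/64 + 1/64 + 2/64 + 32/64 + 4/64 + 2/64 + 2/64 = 49/64 = 0.765625.
Kraft's inequality requires Σ ≤ 1; here Σ = 0.765625 ≤ 1, so such a prefix code exists.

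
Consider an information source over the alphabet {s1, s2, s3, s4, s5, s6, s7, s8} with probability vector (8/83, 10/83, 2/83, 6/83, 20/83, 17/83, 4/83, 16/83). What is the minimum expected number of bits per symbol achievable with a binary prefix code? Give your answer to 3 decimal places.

2.771 bits/symbol

Repeatedly combine the two least-probable nodes; the expected code length is the sum of the merged weights.
merge 2/83 + 4/83 → 6/83
merge 6/83 + 6/83 → 12/83
merge 8/83 + 10/83 → 18/83
merge 12/83 + 16/83 → 28/83
merge 17/83 + 18/83 → 35/83
merge 20/83 + 28/83 → 48/83
merge 35/83 + 48/83 → 1
L = 6/83 + 12/83 + 18/83 + 28/83 + 35/83 + 48/83 + 1 = 230/83 ≈ 2.771 bits/symbol.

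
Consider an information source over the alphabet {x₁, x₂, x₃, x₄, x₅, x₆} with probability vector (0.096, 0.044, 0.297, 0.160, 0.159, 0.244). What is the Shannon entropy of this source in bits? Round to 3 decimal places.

2.384 bits

H = −Σ pᵢ log₂ pᵢ.
−0.096·log₂(0.096) = 0.3246
−0.044·log₂(0.044) = 0.1983
−0.297·log₂(0.297) = 0.5202
−0.160·log₂(0.160) = 0.4230
−0.159·log₂(0.159) = 0.4218
−0.244·log₂(0.244) = 0.4966
Sum ≈ 2.3844 → 2.384 bits.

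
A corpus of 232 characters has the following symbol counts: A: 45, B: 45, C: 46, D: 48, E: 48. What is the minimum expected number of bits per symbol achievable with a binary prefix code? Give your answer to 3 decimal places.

2.388 bits/symbol

Probabilities are the counts divided by 232.
Repeatedly combine the two least-probable nodes; the expected code length is the sum of the merged weights.
merge 45/232 + 45/232 → 45/116
merge 23/116 + 6/29 → 47/116
merge 6/29 + 45/116 → 69/116
merge 47/116 + 69/116 → 1
L = 45/116 + 47/116 + 69/116 + 1 = 277/116 ≈ 2.388 bits/symbol.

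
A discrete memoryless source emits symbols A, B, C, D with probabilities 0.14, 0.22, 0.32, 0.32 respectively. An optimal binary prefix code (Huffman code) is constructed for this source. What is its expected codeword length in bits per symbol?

Repeatedly combine the two least-probable nodes; the expected code length is the sum of the merged weights.
merge 7/50 + 11/50 → 9/25
merge 8/25 + 8/25 → 16/25
merge 9/25 + 16/25 → 1
L = 9/25 + 16/25 + 1 = 2 bits/symbol.

2 bits/symbol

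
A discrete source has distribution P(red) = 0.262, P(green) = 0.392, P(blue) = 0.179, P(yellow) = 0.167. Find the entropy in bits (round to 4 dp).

H = −Σ pᵢ log₂ pᵢ.
−0.262·log₂(0.262) = 0.5063
−0.392·log₂(0.392) = 0.5296
−0.179·log₂(0.179) = 0.4443
−0.167·log₂(0.167) = 0.4312
Sum ≈ 1.9114 → 1.9114 bits.

1.9114 bits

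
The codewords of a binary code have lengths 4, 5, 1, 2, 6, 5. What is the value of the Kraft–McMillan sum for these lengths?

0.890625

With common denominator 2^6 = 64: Σ 2^(−ℓᵢ) = 4/64 + 2/64 + 32/64 + 16/64 + 1/64 + 2/64 = 57/64 = 0.890625.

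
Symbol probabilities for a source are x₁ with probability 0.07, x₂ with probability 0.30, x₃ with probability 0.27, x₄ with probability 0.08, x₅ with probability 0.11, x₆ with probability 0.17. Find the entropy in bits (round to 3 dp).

H = −Σ pᵢ log₂ pᵢ.
−0.07·log₂(0.07) = 0.2686
−0.30·log₂(0.30) = 0.5211
−0.27·log₂(0.27) = 0.5100
−0.08·log₂(0.08) = 0.2915
−0.11·log₂(0.11) = 0.3503
−0.17·log₂(0.17) = 0.4346
Sum ≈ 2.3760 → 2.376 bits.

2.376 bits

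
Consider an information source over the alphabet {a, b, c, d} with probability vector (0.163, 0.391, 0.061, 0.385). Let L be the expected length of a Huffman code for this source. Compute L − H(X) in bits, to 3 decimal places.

0.100 bits

Entropy H = −Σ p log₂ p ≈ 1.7326 bits.
Huffman merges: 61/1000+163/1000→28/125; 28/125+77/200→609/1000; 391/1000+609/1000→1. L = 1833/1000 ≈ 1.8330.
L − H = 1.8330 − 1.7326 = 0.100 bits.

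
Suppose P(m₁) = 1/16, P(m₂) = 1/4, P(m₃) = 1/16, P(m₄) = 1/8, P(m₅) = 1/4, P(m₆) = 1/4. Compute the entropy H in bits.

2.375 bits

Each probability is a power of 1/2, so log₂(1/p) is an integer.
H = Σ p·log₂(1/p) = 1/16·4 + 1/4·2 + 1/16·4 + 1/8·3 + 1/4·2 + 1/4·2 = 2.375 bits.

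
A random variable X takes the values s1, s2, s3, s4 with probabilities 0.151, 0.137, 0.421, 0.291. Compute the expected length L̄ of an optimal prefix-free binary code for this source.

1.867 bits/symbol

Repeatedly combine the two least-probable nodes; the expected code length is the sum of the merged weights.
merge 137/1000 + 151/1000 → 36/125
merge 36/125 + 291/1000 → 579/1000
merge 421/1000 + 579/1000 → 1
L = 36/125 + 579/1000 + 1 = 1867/1000 = 1.867 bits/symbol.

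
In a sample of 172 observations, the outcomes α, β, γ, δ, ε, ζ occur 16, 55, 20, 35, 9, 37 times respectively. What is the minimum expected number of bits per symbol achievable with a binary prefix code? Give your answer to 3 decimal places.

2.407 bits/symbol

Probabilities are the counts divided by 172.
Repeatedly combine the two least-probable nodes; the expected code length is the sum of the merged weights.
merge 9/172 + 4/43 → 25/172
merge 5/43 + 25/172 → 45/172
merge 35/172 + 37/172 → 18/43
merge 45/172 + 55/172 → 25/43
merge 18/43 + 25/43 → 1
L = 25/172 + 45/172 + 18/43 + 25/43 + 1 = 207/86 ≈ 2.407 bits/symbol.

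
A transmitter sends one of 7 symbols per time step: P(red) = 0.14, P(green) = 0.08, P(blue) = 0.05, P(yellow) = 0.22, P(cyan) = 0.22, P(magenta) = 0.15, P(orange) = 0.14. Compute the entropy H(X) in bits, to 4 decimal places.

H = −Σ pᵢ log₂ pᵢ.
−0.14·log₂(0.14) = 0.3971
−0.08·log₂(0.08) = 0.2915
−0.05·log₂(0.05) = 0.2161
−0.22·log₂(0.22) = 0.4806
−0.22·log₂(0.22) = 0.4806
−0.15·log₂(0.15) = 0.4105
−0.14·log₂(0.14) = 0.3971
Sum ≈ 2.6735 → 2.6735 bits.

2.6735 bits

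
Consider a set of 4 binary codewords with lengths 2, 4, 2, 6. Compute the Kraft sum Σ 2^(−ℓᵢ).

With common denominator 2^6 = 64: Σ 2^(−ℓᵢ) = 16/64 + 4/64 + 16/64 + 1/64 = 37/64 = 0.578125.

0.578125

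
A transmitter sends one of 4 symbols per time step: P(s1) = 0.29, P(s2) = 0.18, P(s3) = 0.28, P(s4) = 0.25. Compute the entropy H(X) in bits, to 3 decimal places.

1.977 bits

H = −Σ pᵢ log₂ pᵢ.
−0.29·log₂(0.29) = 0.5179
−0.18·log₂(0.18) = 0.4453
−0.28·log₂(0.28) = 0.5142
−0.25·log₂(0.25) = 0.5000
Sum ≈ 1.9774 → 1.977 bits.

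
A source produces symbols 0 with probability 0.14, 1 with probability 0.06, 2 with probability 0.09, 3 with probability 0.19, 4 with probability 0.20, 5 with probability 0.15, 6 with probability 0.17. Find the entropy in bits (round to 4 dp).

H = −Σ pᵢ log₂ pᵢ.
−0.14·log₂(0.14) = 0.3971
−0.06·log₂(0.06) = 0.2435
−0.09·log₂(0.09) = 0.3127
−0.19·log₂(0.19) = 0.4552
−0.20·log₂(0.20) = 0.4644
−0.15·log₂(0.15) = 0.4105
−0.17·log₂(0.17) = 0.4346
Sum ≈ 2.7180 → 2.7180 bits.

2.7180 bits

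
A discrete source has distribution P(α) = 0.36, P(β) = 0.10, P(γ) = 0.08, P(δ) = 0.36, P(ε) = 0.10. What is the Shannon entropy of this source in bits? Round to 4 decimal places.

H = −Σ pᵢ log₂ pᵢ.
−0.36·log₂(0.36) = 0.5306
−0.10·log₂(0.10) = 0.3322
−0.08·log₂(0.08) = 0.2915
−0.36·log₂(0.36) = 0.5306
−0.10·log₂(0.10) = 0.3322
Sum ≈ 2.0171 → 2.0171 bits.

2.0171 bits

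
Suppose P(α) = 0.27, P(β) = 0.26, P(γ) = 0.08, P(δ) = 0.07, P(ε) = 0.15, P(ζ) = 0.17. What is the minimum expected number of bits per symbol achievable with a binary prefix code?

2.45 bits/symbol

Repeatedly combine the two least-probable nodes; the expected code length is the sum of the merged weights.
merge 7/100 + 2/25 → 3/20
merge 3/20 + 3/20 → 3/10
merge 17/100 + 13/50 → 43/100
merge 27/100 + 3/10 → 57/100
merge 43/100 + 57/100 → 1
L = 3/20 + 3/10 + 43/100 + 57/100 + 1 = 49/20 = 2.45 bits/symbol.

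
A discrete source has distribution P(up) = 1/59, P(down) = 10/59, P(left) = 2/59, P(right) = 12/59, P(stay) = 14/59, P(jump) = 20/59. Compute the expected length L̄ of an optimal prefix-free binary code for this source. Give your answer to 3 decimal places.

2.271 bits/symbol

Repeatedly combine the two least-probable nodes; the expected code length is the sum of the merged weights.
merge 1/59 + 2/59 → 3/59
merge 3/59 + 10/59 → 13/59
merge 12/59 + 13/59 → 25/59
merge 14/59 + 20/59 → 34/59
merge 25/59 + 34/59 → 1
L = 3/59 + 13/59 + 25/59 + 34/59 + 1 = 134/59 ≈ 2.271 bits/symbol.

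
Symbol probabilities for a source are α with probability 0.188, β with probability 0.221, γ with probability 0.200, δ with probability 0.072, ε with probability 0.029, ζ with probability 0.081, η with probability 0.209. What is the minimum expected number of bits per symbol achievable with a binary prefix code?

2.653 bits/symbol

Repeatedly combine the two least-probable nodes; the expected code length is the sum of the merged weights.
merge 29/1000 + 9/125 → 101/1000
merge 81/1000 + 101/1000 → 91/500
merge 91/500 + 47/250 → 37/100
merge 1/5 + 209/1000 → 409/1000
merge 221/1000 + 37/100 → 591/1000
merge 409/1000 + 591/1000 → 1
L = 101/1000 + 91/500 + 37/100 + 409/1000 + 591/1000 + 1 = 2653/1000 = 2.653 bits/symbol.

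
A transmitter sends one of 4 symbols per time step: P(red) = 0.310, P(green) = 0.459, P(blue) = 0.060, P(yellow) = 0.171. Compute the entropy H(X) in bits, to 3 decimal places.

1.719 bits

H = −Σ pᵢ log₂ pᵢ.
−0.310·log₂(0.310) = 0.5238
−0.459·log₂(0.459) = 0.5157
−0.060·log₂(0.060) = 0.2435
−0.171·log₂(0.171) = 0.4357
Sum ≈ 1.7187 → 1.719 bits.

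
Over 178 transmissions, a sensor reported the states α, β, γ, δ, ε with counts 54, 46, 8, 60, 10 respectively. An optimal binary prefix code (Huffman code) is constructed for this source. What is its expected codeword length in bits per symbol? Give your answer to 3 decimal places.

2.101 bits/symbol

Probabilities are the counts divided by 178.
Repeatedly combine the two least-probable nodes; the expected code length is the sum of the merged weights.
merge 4/89 + 5/89 → 9/89
merge 9/89 + 23/89 → 32/89
merge 27/89 + 30/89 → 57/89
merge 32/89 + 57/89 → 1
L = 9/89 + 32/89 + 57/89 + 1 = 187/89 ≈ 2.101 bits/symbol.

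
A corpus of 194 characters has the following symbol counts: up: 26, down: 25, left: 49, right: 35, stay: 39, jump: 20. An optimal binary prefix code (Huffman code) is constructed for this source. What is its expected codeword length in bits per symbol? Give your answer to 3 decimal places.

Probabilities are the counts divided by 194.
Repeatedly combine the two least-probable nodes; the expected code length is the sum of the merged weights.
merge 10/97 + 25/194 → 45/194
merge 13/97 + 35/194 → 61/194
merge 39/194 + 45/194 → 42/97
merge 49/194 + 61/194 → 55/97
merge 42/97 + 55/97 → 1
L = 45/194 + 61/194 + 42/97 + 55/97 + 1 = 247/97 ≈ 2.546 bits/symbol.

2.546 bits/symbol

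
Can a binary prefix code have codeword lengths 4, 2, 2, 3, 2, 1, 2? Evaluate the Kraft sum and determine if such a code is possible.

With common denominator 2^4 = 16: Σ 2^(−ℓᵢ) = 1/16 + 4/16 + 4/16 + 2/16 + 4/16 + 8/16 + 4/16 = 27/16 = 1.6875.
Kraft's inequality requires Σ ≤ 1; here Σ = 1.6875 > 1, so no such prefix code exists.

1.6875; no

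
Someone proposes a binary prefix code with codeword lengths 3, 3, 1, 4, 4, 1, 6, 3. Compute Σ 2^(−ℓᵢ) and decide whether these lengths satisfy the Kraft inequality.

With common denominator 2^6 = 64: Σ 2^(−ℓᵢ) = 8/64 + 8/64 + 32/64 + 4/64 + 4/64 + 32/64 + 1/64 + 8/64 = 97/64 = 1.515625.
Kraft's inequality requires Σ ≤ 1; here Σ = 1.515625 > 1, so no such prefix code exists.

1.515625; no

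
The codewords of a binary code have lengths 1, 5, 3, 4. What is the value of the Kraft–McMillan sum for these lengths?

With common denominator 2^5 = 32: Σ 2^(−ℓᵢ) = 16/32 + 1/32 + 4/32 + 2/32 = 23/32 = 0.71875.

0.71875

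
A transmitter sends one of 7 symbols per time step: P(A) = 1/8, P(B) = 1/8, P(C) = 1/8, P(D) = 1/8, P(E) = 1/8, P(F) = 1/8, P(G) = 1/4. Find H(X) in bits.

2.75 bits

Each probability is a power of 1/2, so log₂(1/p) is an integer.
H = Σ p·log₂(1/p) = 1/8·3 + 1/8·3 + 1/8·3 + 1/8·3 + 1/8·3 + 1/8·3 + 1/4·2 = 2.75 bits.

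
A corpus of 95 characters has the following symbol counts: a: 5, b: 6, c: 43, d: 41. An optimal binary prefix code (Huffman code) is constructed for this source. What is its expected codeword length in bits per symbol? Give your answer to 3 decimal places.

1.663 bits/symbol

Probabilities are the counts divided by 95.
Repeatedly combine the two least-probable nodes; the expected code length is the sum of the merged weights.
merge 1/19 + 6/95 → 11/95
merge 11/95 + 41/95 → 52/95
merge 43/95 + 52/95 → 1
L = 11/95 + 52/95 + 1 = 158/95 ≈ 1.663 bits/symbol.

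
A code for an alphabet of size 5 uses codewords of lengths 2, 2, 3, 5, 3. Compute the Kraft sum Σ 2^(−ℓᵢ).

With common denominator 2^5 = 32: Σ 2^(−ℓᵢ) = 8/32 + 8/32 + 4/32 + 1/32 + 4/32 = 25/32 = 0.78125.

0.78125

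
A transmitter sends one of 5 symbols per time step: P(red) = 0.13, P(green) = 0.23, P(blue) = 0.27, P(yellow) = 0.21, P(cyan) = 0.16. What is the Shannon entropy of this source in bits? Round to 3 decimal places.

2.276 bits

H = −Σ pᵢ log₂ pᵢ.
−0.13·log₂(0.13) = 0.3826
−0.23·log₂(0.23) = 0.4877
−0.27·log₂(0.27) = 0.5100
−0.21·log₂(0.21) = 0.4728
−0.16·log₂(0.16) = 0.4230
Sum ≈ 2.2762 → 2.276 bits.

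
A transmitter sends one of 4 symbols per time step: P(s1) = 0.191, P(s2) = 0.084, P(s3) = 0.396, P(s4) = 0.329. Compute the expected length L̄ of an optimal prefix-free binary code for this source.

Repeatedly combine the two least-probable nodes; the expected code length is the sum of the merged weights.
merge 21/250 + 191/1000 → 11/40
merge 11/40 + 329/1000 → 151/250
merge 99/250 + 151/250 → 1
L = 11/40 + 151/250 + 1 = 1879/1000 = 1.879 bits/symbol.

1.879 bits/symbol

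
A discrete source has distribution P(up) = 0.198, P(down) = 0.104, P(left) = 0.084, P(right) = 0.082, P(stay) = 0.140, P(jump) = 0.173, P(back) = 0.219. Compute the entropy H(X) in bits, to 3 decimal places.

H = −Σ pᵢ log₂ pᵢ.
−0.198·log₂(0.198) = 0.4626
−0.104·log₂(0.104) = 0.3396
−0.084·log₂(0.084) = 0.3002
−0.082·log₂(0.082) = 0.2959
−0.140·log₂(0.140) = 0.3971
−0.173·log₂(0.173) = 0.4379
−0.219·log₂(0.219) = 0.4798
Sum ≈ 2.7131 → 2.713 bits.

2.713 bits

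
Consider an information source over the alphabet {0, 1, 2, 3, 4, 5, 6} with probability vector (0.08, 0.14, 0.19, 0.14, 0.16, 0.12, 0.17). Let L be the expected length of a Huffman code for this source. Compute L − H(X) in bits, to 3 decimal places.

Entropy H = −Σ p log₂ p ≈ 2.7656 bits.
Huffman merges: 2/25+3/25→1/5; 7/50+7/50→7/25; 4/25+17/100→33/100; 19/100+1/5→39/100; 7/25+33/100→61/100; 39/100+61/100→1. L = 281/100 ≈ 2.8100.
L − H = 2.8100 − 2.7656 = 0.044 bits.

0.044 bits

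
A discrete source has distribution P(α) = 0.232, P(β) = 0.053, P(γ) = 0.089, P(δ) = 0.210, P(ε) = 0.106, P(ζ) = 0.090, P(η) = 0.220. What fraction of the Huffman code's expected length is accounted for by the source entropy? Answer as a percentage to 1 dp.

Entropy H = −Σ p log₂ p ≈ 2.6335 bits.
Huffman merges: 53/1000+89/1000→71/500; 9/100+53/500→49/250; 71/500+49/250→169/500; 21/100+11/50→43/100; 29/125+169/500→57/100; 43/100+57/100→1. L = 669/250 ≈ 2.6760.
Efficiency = H/L = 2.6335/2.6760 = 98.4%.

98.4%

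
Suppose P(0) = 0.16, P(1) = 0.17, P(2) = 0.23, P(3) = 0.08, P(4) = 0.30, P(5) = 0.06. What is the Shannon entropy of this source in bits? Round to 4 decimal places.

2.4014 bits

H = −Σ pᵢ log₂ pᵢ.
−0.16·log₂(0.16) = 0.4230
−0.17·log₂(0.17) = 0.4346
−0.23·log₂(0.23) = 0.4877
−0.08·log₂(0.08) = 0.2915
−0.30·log₂(0.30) = 0.5211
−0.06·log₂(0.06) = 0.2435
Sum ≈ 2.4014 → 2.4014 bits.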